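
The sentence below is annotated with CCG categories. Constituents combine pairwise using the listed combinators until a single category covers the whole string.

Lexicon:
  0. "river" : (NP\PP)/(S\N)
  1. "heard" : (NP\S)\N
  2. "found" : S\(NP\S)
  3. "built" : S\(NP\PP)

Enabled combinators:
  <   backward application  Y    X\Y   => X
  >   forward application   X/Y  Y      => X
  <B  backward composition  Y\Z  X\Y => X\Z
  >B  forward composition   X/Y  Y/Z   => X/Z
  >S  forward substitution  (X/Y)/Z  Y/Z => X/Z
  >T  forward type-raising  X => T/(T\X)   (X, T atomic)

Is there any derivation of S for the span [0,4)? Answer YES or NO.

[0,4] S   <
  [0,3] NP\PP   >
    [0,1] "river" : (NP\PP)/(S\N)
    [1,3] S\N   <B
      [1,2] "heard" : (NP\S)\N
      [2,3] "found" : S\(NP\S)
  [3,4] "built" : S\(NP\PP)

YES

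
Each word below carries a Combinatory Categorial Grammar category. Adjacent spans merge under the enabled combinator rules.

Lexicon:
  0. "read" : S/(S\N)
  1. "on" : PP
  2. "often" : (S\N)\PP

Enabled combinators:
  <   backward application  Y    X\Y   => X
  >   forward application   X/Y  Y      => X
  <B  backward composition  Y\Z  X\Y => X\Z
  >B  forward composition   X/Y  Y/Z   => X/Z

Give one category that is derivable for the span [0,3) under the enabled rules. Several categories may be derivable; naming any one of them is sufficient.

S

[0,3] S   >
  [0,1] "read" : S/(S\N)
  [1,3] S\N   <
    [1,2] "on" : PP
    [2,3] "often" : (S\N)\PP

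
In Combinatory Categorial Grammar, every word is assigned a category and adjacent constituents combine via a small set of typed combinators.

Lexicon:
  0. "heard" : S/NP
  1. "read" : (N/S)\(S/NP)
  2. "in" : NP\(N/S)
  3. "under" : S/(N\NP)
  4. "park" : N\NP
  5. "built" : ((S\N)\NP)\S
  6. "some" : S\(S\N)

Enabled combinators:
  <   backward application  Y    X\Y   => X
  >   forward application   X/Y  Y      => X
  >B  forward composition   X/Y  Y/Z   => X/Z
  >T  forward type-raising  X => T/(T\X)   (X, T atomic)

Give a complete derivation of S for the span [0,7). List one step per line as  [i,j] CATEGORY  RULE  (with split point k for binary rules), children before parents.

[0,1] S/NP  lex  "heard"
[1,2] (N/S)\(S/NP)  lex  "read"
[0,2] N/S  <  k=1
[2,3] NP\(N/S)  lex  "in"
[0,3] NP  <  k=2
[3,4] S/(N\NP)  lex  "under"
[4,5] N\NP  lex  "park"
[3,5] S  >  k=4
[5,6] ((S\N)\NP)\S  lex  "built"
[3,6] (S\N)\NP  <  k=5
[0,6] S\N  <  k=3
[6,7] S\(S\N)  lex  "some"
[0,7] S  <  k=6

[0,7] S   <
  [0,6] S\N   <
    [0,3] NP   <
      [0,2] N/S   <
        [0,1] "heard" : S/NP
        [1,2] "read" : (N/S)\(S/NP)
      [2,3] "in" : NP\(N/S)
    [3,6] (S\N)\NP   <
      [3,5] S   >
        [3,4] "under" : S/(N\NP)
        [4,5] "park" : N\NP
      [5,6] "built" : ((S\N)\NP)\S
  [6,7] "some" : S\(S\N)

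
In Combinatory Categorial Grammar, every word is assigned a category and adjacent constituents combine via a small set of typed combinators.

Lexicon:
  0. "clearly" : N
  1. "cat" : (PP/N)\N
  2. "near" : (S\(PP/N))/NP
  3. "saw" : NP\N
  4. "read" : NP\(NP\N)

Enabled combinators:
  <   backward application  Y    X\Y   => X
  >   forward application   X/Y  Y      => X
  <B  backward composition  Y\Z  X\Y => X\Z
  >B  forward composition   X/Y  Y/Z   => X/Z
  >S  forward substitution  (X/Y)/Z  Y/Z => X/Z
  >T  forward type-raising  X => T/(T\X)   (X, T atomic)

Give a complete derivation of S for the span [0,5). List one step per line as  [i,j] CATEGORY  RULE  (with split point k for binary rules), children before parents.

[0,1] N  lex  "clearly"
[1,2] (PP/N)\N  lex  "cat"
[2,3] (S\(PP/N))/NP  lex  "near"
[3,4] NP\N  lex  "saw"
[4,5] NP\(NP\N)  lex  "read"
[3,5] NP  <  k=4
[2,5] S\(PP/N)  >  k=3
[1,5] S\N  <B  k=2
[0,5] S  <  k=1

[0,5] S   <
  [0,1] "clearly" : N
  [1,5] S\N   <B
    [1,2] "cat" : (PP/N)\N
    [2,5] S\(PP/N)   >
      [2,3] "near" : (S\(PP/N))/NP
      [3,5] NP   <
        [3,4] "saw" : NP\N
        [4,5] "read" : NP\(NP\N)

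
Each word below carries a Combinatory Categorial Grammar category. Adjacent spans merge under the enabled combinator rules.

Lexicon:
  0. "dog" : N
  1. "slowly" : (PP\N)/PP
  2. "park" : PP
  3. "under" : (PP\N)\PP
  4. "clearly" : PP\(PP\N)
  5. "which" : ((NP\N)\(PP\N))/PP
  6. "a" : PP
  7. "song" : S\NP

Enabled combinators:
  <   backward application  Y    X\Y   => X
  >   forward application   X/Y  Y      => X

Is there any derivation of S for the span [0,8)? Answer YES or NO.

[0,8] S   <
  [0,7] NP   <
    [0,1] "dog" : N
    [1,7] NP\N   <
      [1,5] PP\N   >
        [1,2] "slowly" : (PP\N)/PP
        [2,5] PP   <
          [2,4] PP\N   <
            [2,3] "park" : PP
            [3,4] "under" : (PP\N)\PP
          [4,5] "clearly" : PP\(PP\N)
      [5,7] (NP\N)\(PP\N)   >
        [5,6] "which" : ((NP\N)\(PP\N))/PP
        [6,7] "a" : PP
  [7,8] "song" : S\NP

YES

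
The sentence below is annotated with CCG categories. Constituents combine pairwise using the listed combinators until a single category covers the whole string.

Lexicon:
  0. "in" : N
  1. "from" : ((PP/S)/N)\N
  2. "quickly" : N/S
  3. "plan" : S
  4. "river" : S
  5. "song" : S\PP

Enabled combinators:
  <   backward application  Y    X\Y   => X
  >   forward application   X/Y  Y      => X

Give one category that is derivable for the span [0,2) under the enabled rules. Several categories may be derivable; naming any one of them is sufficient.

(PP/S)/N

[0,6] S   <
  [0,5] PP   >
    [0,4] PP/S   >
      [0,2] (PP/S)/N   <
        [0,1] "in" : N
        [1,2] "from" : ((PP/S)/N)\N
      [2,4] N   >
        [2,3] "quickly" : N/S
        [3,4] "plan" : S
    [4,5] "river" : S
  [5,6] "song" : S\PP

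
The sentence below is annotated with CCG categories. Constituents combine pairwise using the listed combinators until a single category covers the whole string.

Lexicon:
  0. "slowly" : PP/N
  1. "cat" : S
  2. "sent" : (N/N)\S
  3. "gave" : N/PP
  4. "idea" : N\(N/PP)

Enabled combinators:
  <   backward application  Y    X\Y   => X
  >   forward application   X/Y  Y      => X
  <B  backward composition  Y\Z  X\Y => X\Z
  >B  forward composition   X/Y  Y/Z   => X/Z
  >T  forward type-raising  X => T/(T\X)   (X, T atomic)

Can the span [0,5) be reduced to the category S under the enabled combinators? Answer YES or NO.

PP/N S (N/N)\S N/PP N\(N/PP)
CKY chart[0,5] = {N/(N\PP), NP/(NP\PP), PP, PP/(N\N), PP/(PP\PP), S/(S\PP)}; S ∉ chart

NO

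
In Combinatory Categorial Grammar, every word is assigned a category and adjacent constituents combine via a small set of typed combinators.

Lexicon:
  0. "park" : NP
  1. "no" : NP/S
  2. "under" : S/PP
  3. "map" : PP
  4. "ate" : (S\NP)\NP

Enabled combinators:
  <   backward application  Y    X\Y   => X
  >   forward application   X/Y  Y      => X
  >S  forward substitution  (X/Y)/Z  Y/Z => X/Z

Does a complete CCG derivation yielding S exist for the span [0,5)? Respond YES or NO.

YES

[0,5] S   <
  [0,1] "park" : NP
  [1,5] S\NP   <
    [1,4] NP   >
      [1,2] "no" : NP/S
      [2,4] S   >
        [2,3] "under" : S/PP
        [3,4] "map" : PP
    [4,5] "ate" : (S\NP)\NP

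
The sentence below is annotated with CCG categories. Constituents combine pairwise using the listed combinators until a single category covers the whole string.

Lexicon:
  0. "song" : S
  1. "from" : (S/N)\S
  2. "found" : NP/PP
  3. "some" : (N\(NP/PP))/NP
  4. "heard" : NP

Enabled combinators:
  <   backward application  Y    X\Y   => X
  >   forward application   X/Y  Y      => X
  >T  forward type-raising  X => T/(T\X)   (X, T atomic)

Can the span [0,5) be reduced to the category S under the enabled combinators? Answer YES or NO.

YES

[0,5] S   >
  [0,2] S/N   <
    [0,1] "song" : S
    [1,2] "from" : (S/N)\S
  [2,5] N   <
    [2,3] "found" : NP/PP
    [3,5] N\(NP/PP)   >
      [3,4] "some" : (N\(NP/PP))/NP
      [4,5] "heard" : NP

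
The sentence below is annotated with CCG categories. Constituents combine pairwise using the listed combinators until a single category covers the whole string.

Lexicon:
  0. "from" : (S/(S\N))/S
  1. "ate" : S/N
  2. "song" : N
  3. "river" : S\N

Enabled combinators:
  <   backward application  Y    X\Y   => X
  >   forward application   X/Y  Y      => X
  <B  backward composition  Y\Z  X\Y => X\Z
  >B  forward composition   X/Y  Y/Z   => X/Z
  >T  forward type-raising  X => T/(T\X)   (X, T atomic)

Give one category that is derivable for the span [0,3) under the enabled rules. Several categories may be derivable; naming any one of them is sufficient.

S/(S\N)

[0,4] S   >
  [0,3] S/(S\N)   >
    [0,1] "from" : (S/(S\N))/S
    [1,3] S   >
      [1,2] "ate" : S/N
      [2,3] "song" : N
  [3,4] "river" : S\N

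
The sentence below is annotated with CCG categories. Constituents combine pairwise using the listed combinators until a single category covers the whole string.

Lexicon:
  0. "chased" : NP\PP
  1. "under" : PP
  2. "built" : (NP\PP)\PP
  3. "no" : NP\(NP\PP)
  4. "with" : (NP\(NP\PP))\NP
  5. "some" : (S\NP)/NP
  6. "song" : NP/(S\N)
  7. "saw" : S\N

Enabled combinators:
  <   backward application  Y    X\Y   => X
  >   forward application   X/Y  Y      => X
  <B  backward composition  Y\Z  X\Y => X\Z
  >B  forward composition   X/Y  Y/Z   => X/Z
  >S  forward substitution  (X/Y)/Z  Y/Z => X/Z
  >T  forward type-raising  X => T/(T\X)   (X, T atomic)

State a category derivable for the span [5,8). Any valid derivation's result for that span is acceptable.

S\NP

[0,8] S   <
  [0,5] NP   <
    [0,1] "chased" : NP\PP
    [1,5] NP\(NP\PP)   <
      [1,4] NP   <
        [1,3] NP\PP   <
          [1,2] "under" : PP
          [2,3] "built" : (NP\PP)\PP
        [3,4] "no" : NP\(NP\PP)
      [4,5] "with" : (NP\(NP\PP))\NP
  [5,8] S\NP   >
    [5,6] "some" : (S\NP)/NP
    [6,8] NP   >
      [6,7] "song" : NP/(S\N)
      [7,8] "saw" : S\N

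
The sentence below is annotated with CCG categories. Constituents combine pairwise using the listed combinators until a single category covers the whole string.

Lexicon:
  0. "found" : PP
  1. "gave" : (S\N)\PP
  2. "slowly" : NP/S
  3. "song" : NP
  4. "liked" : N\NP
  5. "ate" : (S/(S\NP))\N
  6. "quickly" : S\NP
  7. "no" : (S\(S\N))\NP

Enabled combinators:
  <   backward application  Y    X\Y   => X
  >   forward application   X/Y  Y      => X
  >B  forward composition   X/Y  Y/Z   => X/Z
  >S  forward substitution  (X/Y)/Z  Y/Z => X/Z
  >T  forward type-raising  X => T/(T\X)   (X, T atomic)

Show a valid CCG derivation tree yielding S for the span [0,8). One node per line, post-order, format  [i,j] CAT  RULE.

[0,8] S   <
  [0,2] S\N   <
    [0,1] "found" : PP
    [1,2] "gave" : (S\N)\PP
  [2,8] S\(S\N)   <
    [2,7] NP   >
      [2,3] "slowly" : NP/S
      [3,7] S   >
        [3,6] S/(S\NP)   <
          [3,5] N   >
            [3,4] N/(N\NP)   >T
              [3,4] "song" : NP
            [4,5] "liked" : N\NP
          [5,6] "ate" : (S/(S\NP))\N
        [6,7] "quickly" : S\NP
    [7,8] "no" : (S\(S\N))\NP

[0,1] PP  lex  "found"
[1,2] (S\N)\PP  lex  "gave"
[0,2] S\N  <  k=1
[2,3] NP/S  lex  "slowly"
[3,4] NP  lex  "song"
[3,4] N/(N\NP)  >T
[4,5] N\NP  lex  "liked"
[3,5] N  >  k=4
[5,6] (S/(S\NP))\N  lex  "ate"
[3,6] S/(S\NP)  <  k=5
[6,7] S\NP  lex  "quickly"
[3,7] S  >  k=6
[2,7] NP  >  k=3
[7,8] (S\(S\N))\NP  lex  "no"
[2,8] S\(S\N)  <  k=7
[0,8] S  <  k=2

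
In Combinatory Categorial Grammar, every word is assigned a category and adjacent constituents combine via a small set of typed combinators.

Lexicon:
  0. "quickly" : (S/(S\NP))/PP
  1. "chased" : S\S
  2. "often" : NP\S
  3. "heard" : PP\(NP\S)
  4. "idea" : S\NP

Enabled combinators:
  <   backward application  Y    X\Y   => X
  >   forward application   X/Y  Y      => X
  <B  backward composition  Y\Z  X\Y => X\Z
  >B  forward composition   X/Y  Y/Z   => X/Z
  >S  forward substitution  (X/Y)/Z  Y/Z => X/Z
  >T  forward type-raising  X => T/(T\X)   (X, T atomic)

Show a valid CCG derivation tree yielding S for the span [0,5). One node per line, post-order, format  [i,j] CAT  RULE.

[0,5] S   >
  [0,4] S/(S\NP)   >
    [0,1] "quickly" : (S/(S\NP))/PP
    [1,4] PP   <
      [1,3] NP\S   <B
        [1,2] "chased" : S\S
        [2,3] "often" : NP\S
      [3,4] "heard" : PP\(NP\S)
  [4,5] "idea" : S\NP

[0,1] (S/(S\NP))/PP  lex  "quickly"
[1,2] S\S  lex  "chased"
[2,3] NP\S  lex  "often"
[1,3] NP\S  <B  k=2
[3,4] PP\(NP\S)  lex  "heard"
[1,4] PP  <  k=3
[0,4] S/(S\NP)  >  k=1
[4,5] S\NP  lex  "idea"
[0,5] S  >  k=4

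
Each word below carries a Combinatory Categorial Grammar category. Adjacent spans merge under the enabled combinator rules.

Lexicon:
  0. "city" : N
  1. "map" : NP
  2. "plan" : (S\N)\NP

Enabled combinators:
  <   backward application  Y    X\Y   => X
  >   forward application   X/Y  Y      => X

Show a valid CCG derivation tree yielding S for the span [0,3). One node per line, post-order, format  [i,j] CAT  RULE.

[0,1] N  lex  "city"
[1,2] NP  lex  "map"
[2,3] (S\N)\NP  lex  "plan"
[1,3] S\N  <  k=2
[0,3] S  <  k=1

[0,3] S   <
  [0,1] "city" : N
  [1,3] S\N   <
    [1,2] "map" : NP
    [2,3] "plan" : (S\N)\NP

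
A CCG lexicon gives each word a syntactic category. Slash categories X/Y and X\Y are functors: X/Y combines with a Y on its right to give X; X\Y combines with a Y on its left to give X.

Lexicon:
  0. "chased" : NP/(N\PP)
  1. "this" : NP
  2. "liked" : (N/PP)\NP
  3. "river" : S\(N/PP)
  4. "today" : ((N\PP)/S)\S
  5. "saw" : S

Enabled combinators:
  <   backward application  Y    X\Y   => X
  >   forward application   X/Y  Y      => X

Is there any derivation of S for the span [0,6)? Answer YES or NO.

NP/(N\PP) NP (N/PP)\NP S\(N/PP) ((N\PP)/S)\S S
CKY chart[0,6] = {NP}; S ∉ chart

NO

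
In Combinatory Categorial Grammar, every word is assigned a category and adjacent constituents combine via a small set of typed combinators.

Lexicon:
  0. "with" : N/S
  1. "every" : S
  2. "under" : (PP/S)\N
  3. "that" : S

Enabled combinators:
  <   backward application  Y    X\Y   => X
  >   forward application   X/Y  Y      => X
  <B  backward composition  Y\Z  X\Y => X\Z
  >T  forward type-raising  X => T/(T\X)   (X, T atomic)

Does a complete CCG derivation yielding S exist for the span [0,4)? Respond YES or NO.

N/S S (PP/S)\N S
CKY chart[0,4] = {N/(N\PP), NP/(NP\PP), PP, PP/(PP\PP), S/(S\PP)}; S ∉ chart

NO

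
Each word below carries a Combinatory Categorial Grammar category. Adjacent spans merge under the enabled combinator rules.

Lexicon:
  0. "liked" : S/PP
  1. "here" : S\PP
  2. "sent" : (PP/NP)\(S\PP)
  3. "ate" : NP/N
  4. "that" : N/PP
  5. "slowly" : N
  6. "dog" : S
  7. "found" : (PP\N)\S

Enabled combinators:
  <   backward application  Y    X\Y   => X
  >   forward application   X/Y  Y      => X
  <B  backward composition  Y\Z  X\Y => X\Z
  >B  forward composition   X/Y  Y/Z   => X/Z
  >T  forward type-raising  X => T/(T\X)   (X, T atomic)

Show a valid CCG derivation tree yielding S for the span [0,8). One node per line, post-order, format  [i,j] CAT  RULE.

[0,1] S/PP  lex  "liked"
[1,2] S\PP  lex  "here"
[2,3] (PP/NP)\(S\PP)  lex  "sent"
[1,3] PP/NP  <  k=2
[0,3] S/NP  >B  k=1
[3,4] NP/N  lex  "ate"
[4,5] N/PP  lex  "that"
[3,5] NP/PP  >B  k=4
[5,6] N  lex  "slowly"
[5,6] PP/(PP\N)  >T
[6,7] S  lex  "dog"
[7,8] (PP\N)\S  lex  "found"
[6,8] PP\N  <  k=7
[5,8] PP  >  k=6
[3,8] NP  >  k=5
[0,8] S  >  k=3

[0,8] S   >
  [0,3] S/NP   >B
    [0,1] "liked" : S/PP
    [1,3] PP/NP   <
      [1,2] "here" : S\PP
      [2,3] "sent" : (PP/NP)\(S\PP)
  [3,8] NP   >
    [3,5] NP/PP   >B
      [3,4] "ate" : NP/N
      [4,5] "that" : N/PP
    [5,8] PP   >
      [5,6] PP/(PP\N)   >T
        [5,6] "slowly" : N
      [6,8] PP\N   <
        [6,7] "dog" : S
        [7,8] "found" : (PP\N)\S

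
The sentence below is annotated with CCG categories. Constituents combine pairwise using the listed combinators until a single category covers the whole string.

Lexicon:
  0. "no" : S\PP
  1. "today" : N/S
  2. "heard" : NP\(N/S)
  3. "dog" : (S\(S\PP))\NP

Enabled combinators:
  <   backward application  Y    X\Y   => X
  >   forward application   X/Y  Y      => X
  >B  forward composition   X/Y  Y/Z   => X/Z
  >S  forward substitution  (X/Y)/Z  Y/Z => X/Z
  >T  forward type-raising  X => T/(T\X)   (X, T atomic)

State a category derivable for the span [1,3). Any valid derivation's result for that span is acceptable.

[0,4] S   <
  [0,1] "no" : S\PP
  [1,4] S\(S\PP)   <
    [1,3] NP   <
      [1,2] "today" : N/S
      [2,3] "heard" : NP\(N/S)
    [3,4] "dog" : (S\(S\PP))\NP

NP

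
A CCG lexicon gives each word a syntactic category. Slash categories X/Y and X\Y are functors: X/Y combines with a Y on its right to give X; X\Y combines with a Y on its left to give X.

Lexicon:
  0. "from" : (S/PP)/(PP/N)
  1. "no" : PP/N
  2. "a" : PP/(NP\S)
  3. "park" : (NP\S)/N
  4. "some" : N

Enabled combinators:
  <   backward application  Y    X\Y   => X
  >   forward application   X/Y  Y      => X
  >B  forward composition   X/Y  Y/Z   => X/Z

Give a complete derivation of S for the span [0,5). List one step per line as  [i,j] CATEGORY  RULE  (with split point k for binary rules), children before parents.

[0,1] (S/PP)/(PP/N)  lex  "from"
[1,2] PP/N  lex  "no"
[0,2] S/PP  >  k=1
[2,3] PP/(NP\S)  lex  "a"
[3,4] (NP\S)/N  lex  "park"
[2,4] PP/N  >B  k=3
[0,4] S/N  >B  k=2
[4,5] N  lex  "some"
[0,5] S  >  k=4

[0,5] S   >
  [0,4] S/N   >B
    [0,2] S/PP   >
      [0,1] "from" : (S/PP)/(PP/N)
      [1,2] "no" : PP/N
    [2,4] PP/N   >B
      [2,3] "a" : PP/(NP\S)
      [3,4] "park" : (NP\S)/N
  [4,5] "some" : N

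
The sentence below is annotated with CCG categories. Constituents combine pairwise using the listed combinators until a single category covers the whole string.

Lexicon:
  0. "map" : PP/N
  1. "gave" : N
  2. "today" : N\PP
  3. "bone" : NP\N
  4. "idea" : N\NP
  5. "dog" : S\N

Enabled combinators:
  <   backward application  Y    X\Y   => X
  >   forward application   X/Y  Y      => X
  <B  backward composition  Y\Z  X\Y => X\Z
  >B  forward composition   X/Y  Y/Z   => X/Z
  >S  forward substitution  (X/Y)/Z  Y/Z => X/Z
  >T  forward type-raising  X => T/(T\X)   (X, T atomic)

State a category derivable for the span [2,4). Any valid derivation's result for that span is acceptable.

NP\PP

[0,6] S   <
  [0,2] PP   >
    [0,1] "map" : PP/N
    [1,2] "gave" : N
  [2,6] S\PP   <B
    [2,5] N\PP   <B
      [2,4] NP\PP   <B
        [2,3] "today" : N\PP
        [3,4] "bone" : NP\N
      [4,5] "idea" : N\NP
    [5,6] "dog" : S\N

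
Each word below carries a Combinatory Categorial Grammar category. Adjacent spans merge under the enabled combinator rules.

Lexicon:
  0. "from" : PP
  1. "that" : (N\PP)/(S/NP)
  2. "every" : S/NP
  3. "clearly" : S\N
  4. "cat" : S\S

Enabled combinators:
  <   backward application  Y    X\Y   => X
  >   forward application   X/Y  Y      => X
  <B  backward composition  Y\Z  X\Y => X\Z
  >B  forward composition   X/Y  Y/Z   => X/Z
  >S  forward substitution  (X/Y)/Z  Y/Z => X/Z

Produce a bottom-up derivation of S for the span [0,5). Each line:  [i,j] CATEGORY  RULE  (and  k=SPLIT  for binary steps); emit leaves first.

[0,5] S   <
  [0,1] "from" : PP
  [1,5] S\PP   <B
    [1,3] N\PP   >
      [1,2] "that" : (N\PP)/(S/NP)
      [2,3] "every" : S/NP
    [3,5] S\N   <B
      [3,4] "clearly" : S\N
      [4,5] "cat" : S\S

[0,1] PP  lex  "from"
[1,2] (N\PP)/(S/NP)  lex  "that"
[2,3] S/NP  lex  "every"
[1,3] N\PP  >  k=2
[3,4] S\N  lex  "clearly"
[4,5] S\S  lex  "cat"
[3,5] S\N  <B  k=4
[1,5] S\PP  <B  k=3
[0,5] S  <  k=1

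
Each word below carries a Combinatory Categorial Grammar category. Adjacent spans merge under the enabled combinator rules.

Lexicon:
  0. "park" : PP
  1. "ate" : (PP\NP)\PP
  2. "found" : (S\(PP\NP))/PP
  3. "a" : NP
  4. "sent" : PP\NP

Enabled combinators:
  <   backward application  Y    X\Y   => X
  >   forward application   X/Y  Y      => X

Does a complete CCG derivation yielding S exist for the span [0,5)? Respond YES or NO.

YES

[0,5] S   <
  [0,2] PP\NP   <
    [0,1] "park" : PP
    [1,2] "ate" : (PP\NP)\PP
  [2,5] S\(PP\NP)   >
    [2,3] "found" : (S\(PP\NP))/PP
    [3,5] PP   <
      [3,4] "a" : NP
      [4,5] "sent" : PP\NP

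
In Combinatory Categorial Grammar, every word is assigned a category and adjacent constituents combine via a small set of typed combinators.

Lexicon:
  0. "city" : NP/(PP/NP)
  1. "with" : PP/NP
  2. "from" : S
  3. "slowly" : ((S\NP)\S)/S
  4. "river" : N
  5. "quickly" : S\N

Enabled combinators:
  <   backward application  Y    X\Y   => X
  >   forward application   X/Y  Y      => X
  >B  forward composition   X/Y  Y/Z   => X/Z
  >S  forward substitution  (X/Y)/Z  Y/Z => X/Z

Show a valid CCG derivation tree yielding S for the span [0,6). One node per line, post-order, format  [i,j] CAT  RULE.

[0,6] S   <
  [0,2] NP   >
    [0,1] "city" : NP/(PP/NP)
    [1,2] "with" : PP/NP
  [2,6] S\NP   <
    [2,3] "from" : S
    [3,6] (S\NP)\S   >
      [3,4] "slowly" : ((S\NP)\S)/S
      [4,6] S   <
        [4,5] "river" : N
        [5,6] "quickly" : S\N

[0,1] NP/(PP/NP)  lex  "city"
[1,2] PP/NP  lex  "with"
[0,2] NP  >  k=1
[2,3] S  lex  "from"
[3,4] ((S\NP)\S)/S  lex  "slowly"
[4,5] N  lex  "river"
[5,6] S\N  lex  "quickly"
[4,6] S  <  k=5
[3,6] (S\NP)\S  >  k=4
[2,6] S\NP  <  k=3
[0,6] S  <  k=2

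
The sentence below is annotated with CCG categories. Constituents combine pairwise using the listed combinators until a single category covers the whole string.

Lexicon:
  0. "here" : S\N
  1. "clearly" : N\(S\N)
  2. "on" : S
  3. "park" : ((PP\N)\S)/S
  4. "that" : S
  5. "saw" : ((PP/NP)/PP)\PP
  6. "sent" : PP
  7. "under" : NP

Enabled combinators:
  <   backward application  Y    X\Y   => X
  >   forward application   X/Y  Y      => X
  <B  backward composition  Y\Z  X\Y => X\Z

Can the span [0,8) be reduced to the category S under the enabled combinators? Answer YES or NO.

NO

S\N N\(S\N) S ((PP\N)\S)/S S ((PP/NP)/PP)\PP PP NP
CKY chart[0,8] = {PP}; S ∉ chart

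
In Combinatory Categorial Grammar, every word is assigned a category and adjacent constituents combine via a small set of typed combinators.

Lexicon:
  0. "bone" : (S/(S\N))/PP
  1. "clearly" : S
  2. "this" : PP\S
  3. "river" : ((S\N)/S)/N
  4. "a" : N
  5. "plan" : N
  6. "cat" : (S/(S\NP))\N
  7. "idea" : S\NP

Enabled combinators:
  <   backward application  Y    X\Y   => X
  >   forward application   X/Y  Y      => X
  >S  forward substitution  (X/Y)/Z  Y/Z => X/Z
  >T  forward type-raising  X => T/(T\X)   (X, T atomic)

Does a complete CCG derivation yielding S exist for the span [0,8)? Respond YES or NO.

[0,8] S   >
  [0,3] S/(S\N)   >
    [0,1] "bone" : (S/(S\N))/PP
    [1,3] PP   >
      [1,2] PP/(PP\S)   >T
        [1,2] "clearly" : S
      [2,3] "this" : PP\S
  [3,8] S\N   >
    [3,5] (S\N)/S   >
      [3,4] "river" : ((S\N)/S)/N
      [4,5] "a" : N
    [5,8] S   >
      [5,7] S/(S\NP)   <
        [5,6] "plan" : N
        [6,7] "cat" : (S/(S\NP))\N
      [7,8] "idea" : S\NP

YES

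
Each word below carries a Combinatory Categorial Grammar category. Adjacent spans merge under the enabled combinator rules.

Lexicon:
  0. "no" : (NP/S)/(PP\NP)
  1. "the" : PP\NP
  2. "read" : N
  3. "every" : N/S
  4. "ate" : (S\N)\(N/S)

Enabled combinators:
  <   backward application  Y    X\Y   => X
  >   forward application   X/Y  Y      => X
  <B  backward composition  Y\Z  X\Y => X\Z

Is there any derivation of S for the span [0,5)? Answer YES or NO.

NO

(NP/S)/(PP\NP) PP\NP N N/S (S\N)\(N/S)
CKY chart[0,5] = {NP}; S ∉ chart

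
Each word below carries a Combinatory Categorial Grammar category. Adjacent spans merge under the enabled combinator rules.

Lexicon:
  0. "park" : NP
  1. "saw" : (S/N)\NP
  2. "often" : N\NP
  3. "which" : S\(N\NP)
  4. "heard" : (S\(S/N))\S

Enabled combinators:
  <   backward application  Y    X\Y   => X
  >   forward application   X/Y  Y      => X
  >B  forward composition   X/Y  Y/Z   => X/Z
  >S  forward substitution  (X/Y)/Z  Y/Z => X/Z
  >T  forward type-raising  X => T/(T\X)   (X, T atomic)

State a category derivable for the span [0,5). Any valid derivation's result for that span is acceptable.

S

[0,5] S   <
  [0,2] S/N   <
    [0,1] "park" : NP
    [1,2] "saw" : (S/N)\NP
  [2,5] S\(S/N)   <
    [2,4] S   <
      [2,3] "often" : N\NP
      [3,4] "which" : S\(N\NP)
    [4,5] "heard" : (S\(S/N))\S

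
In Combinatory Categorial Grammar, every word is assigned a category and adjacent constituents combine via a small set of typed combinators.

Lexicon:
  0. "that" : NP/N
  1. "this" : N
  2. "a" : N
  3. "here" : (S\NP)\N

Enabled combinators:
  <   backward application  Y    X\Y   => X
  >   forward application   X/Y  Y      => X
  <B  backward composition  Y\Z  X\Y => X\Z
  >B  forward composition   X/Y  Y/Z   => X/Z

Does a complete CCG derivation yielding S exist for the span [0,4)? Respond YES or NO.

[0,4] S   <
  [0,2] NP   >
    [0,1] "that" : NP/N
    [1,2] "this" : N
  [2,4] S\NP   <
    [2,3] "a" : N
    [3,4] "here" : (S\NP)\N

YES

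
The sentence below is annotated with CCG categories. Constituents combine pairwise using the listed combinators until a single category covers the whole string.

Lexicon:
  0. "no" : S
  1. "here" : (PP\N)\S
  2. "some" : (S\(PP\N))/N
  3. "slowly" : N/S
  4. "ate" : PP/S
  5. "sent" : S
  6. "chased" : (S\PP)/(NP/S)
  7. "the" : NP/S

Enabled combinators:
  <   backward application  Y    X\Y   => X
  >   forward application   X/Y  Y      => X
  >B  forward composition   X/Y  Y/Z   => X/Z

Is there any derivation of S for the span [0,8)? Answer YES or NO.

[0,8] S   <
  [0,2] PP\N   <
    [0,1] "no" : S
    [1,2] "here" : (PP\N)\S
  [2,8] S\(PP\N)   >
    [2,3] "some" : (S\(PP\N))/N
    [3,8] N   >
      [3,4] "slowly" : N/S
      [4,8] S   <
        [4,6] PP   >
          [4,5] "ate" : PP/S
          [5,6] "sent" : S
        [6,8] S\PP   >
          [6,7] "chased" : (S\PP)/(NP/S)
          [7,8] "the" : NP/S

YES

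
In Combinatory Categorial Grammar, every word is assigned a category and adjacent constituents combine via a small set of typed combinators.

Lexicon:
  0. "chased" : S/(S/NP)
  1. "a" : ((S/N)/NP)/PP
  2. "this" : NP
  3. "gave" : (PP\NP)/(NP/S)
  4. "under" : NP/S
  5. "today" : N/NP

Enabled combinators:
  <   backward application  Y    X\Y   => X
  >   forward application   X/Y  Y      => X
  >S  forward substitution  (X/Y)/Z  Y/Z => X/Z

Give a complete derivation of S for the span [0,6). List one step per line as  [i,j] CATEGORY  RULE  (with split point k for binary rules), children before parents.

[0,1] S/(S/NP)  lex  "chased"
[1,2] ((S/N)/NP)/PP  lex  "a"
[2,3] NP  lex  "this"
[3,4] (PP\NP)/(NP/S)  lex  "gave"
[4,5] NP/S  lex  "under"
[3,5] PP\NP  >  k=4
[2,5] PP  <  k=3
[1,5] (S/N)/NP  >  k=2
[5,6] N/NP  lex  "today"
[1,6] S/NP  >S  k=5
[0,6] S  >  k=1

[0,6] S   >
  [0,1] "chased" : S/(S/NP)
  [1,6] S/NP   >S
    [1,5] (S/N)/NP   >
      [1,2] "a" : ((S/N)/NP)/PP
      [2,5] PP   <
        [2,3] "this" : NP
        [3,5] PP\NP   >
          [3,4] "gave" : (PP\NP)/(NP/S)
          [4,5] "under" : NP/S
    [5,6] "today" : N/NP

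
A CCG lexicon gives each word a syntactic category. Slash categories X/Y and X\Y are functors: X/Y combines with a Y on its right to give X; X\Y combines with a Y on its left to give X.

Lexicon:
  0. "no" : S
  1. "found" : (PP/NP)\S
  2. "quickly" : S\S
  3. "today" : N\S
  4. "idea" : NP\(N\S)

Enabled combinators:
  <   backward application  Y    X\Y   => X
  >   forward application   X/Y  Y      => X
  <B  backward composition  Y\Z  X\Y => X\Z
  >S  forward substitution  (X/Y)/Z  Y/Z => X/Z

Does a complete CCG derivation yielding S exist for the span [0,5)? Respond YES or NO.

NO

S (PP/NP)\S S\S N\S NP\(N\S)
CKY chart[0,5] = {PP}; S ∉ chart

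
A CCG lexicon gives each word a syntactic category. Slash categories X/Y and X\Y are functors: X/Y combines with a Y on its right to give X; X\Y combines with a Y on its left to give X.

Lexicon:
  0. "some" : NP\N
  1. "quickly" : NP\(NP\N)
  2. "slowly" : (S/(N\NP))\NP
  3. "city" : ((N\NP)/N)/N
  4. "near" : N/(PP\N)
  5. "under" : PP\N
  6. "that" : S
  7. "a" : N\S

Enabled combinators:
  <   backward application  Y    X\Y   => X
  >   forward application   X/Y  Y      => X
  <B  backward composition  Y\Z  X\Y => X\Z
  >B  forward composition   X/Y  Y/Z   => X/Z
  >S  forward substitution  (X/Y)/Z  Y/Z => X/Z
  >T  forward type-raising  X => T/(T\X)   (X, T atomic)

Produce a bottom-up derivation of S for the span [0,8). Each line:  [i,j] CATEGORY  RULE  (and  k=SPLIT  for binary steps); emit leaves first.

[0,8] S   >
  [0,3] S/(N\NP)   <
    [0,2] NP   <
      [0,1] "some" : NP\N
      [1,2] "quickly" : NP\(NP\N)
    [2,3] "slowly" : (S/(N\NP))\NP
  [3,8] N\NP   >
    [3,6] (N\NP)/N   >
      [3,4] "city" : ((N\NP)/N)/N
      [4,6] N   >
        [4,5] "near" : N/(PP\N)
        [5,6] "under" : PP\N
    [6,8] N   >
      [6,7] N/(N\S)   >T
        [6,7] "that" : S
      [7,8] "a" : N\S

[0,1] NP\N  lex  "some"
[1,2] NP\(NP\N)  lex  "quickly"
[0,2] NP  <  k=1
[2,3] (S/(N\NP))\NP  lex  "slowly"
[0,3] S/(N\NP)  <  k=2
[3,4] ((N\NP)/N)/N  lex  "city"
[4,5] N/(PP\N)  lex  "near"
[5,6] PP\N  lex  "under"
[4,6] N  >  k=5
[3,6] (N\NP)/N  >  k=4
[6,7] S  lex  "that"
[6,7] N/(N\S)  >T
[7,8] N\S  lex  "a"
[6,8] N  >  k=7
[3,8] N\NP  >  k=6
[0,8] S  >  k=3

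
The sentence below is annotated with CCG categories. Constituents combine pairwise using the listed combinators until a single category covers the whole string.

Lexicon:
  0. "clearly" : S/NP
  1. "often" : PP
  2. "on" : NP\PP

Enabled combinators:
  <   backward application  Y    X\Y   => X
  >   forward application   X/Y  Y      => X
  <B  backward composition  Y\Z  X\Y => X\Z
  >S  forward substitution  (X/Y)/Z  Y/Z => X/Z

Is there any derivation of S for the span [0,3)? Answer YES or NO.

[0,3] S   >
  [0,1] "clearly" : S/NP
  [1,3] NP   <
    [1,2] "often" : PP
    [2,3] "on" : NP\PP

YES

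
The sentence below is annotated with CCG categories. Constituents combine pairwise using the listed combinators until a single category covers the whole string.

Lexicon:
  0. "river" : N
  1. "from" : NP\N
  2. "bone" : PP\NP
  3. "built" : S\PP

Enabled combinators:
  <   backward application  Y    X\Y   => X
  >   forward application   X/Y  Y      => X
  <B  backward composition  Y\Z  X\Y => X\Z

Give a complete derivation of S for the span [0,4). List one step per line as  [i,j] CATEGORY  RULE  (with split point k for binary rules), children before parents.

[0,4] S   <
  [0,2] NP   <
    [0,1] "river" : N
    [1,2] "from" : NP\N
  [2,4] S\NP   <B
    [2,3] "bone" : PP\NP
    [3,4] "built" : S\PP

[0,1] N  lex  "river"
[1,2] NP\N  lex  "from"
[0,2] NP  <  k=1
[2,3] PP\NP  lex  "bone"
[3,4] S\PP  lex  "built"
[2,4] S\NP  <B  k=3
[0,4] S  <  k=2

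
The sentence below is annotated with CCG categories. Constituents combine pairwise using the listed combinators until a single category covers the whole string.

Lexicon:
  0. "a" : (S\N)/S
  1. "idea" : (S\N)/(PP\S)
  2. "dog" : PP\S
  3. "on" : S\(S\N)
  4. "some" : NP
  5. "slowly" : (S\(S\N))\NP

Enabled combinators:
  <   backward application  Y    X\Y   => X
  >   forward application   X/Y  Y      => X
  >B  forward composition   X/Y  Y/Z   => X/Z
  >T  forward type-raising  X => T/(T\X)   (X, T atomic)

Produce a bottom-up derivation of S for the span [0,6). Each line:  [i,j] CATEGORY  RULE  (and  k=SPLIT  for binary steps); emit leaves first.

[0,6] S   <
  [0,4] S\N   >
    [0,1] "a" : (S\N)/S
    [1,4] S   <
      [1,3] S\N   >
        [1,2] "idea" : (S\N)/(PP\S)
        [2,3] "dog" : PP\S
      [3,4] "on" : S\(S\N)
  [4,6] S\(S\N)   <
    [4,5] "some" : NP
    [5,6] "slowly" : (S\(S\N))\NP

[0,1] (S\N)/S  lex  "a"
[1,2] (S\N)/(PP\S)  lex  "idea"
[2,3] PP\S  lex  "dog"
[1,3] S\N  >  k=2
[3,4] S\(S\N)  lex  "on"
[1,4] S  <  k=3
[0,4] S\N  >  k=1
[4,5] NP  lex  "some"
[5,6] (S\(S\N))\NP  lex  "slowly"
[4,6] S\(S\N)  <  k=5
[0,6] S  <  k=4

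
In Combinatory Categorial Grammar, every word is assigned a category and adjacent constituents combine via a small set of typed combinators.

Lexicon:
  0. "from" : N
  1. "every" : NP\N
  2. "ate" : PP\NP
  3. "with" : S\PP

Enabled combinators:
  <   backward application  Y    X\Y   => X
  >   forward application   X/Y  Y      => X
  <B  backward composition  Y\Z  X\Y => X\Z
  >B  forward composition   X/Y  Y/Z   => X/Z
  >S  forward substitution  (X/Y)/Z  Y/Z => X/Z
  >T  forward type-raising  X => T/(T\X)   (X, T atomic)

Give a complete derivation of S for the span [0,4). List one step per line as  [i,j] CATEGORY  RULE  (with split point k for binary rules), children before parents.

[0,1] N  lex  "from"
[0,1] NP/(NP\N)  >T
[1,2] NP\N  lex  "every"
[0,2] NP  >  k=1
[2,3] PP\NP  lex  "ate"
[0,3] PP  <  k=2
[3,4] S\PP  lex  "with"
[0,4] S  <  k=3

[0,4] S   <
  [0,3] PP   <
    [0,2] NP   >
      [0,1] NP/(NP\N)   >T
        [0,1] "from" : N
      [1,2] "every" : NP\N
    [2,3] "ate" : PP\NP
  [3,4] "with" : S\PP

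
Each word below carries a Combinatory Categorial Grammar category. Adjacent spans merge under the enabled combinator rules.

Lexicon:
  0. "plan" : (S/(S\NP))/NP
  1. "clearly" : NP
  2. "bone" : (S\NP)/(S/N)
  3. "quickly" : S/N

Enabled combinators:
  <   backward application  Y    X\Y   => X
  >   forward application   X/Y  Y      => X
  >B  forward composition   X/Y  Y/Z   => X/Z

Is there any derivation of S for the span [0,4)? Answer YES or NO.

YES

[0,4] S   >
  [0,2] S/(S\NP)   >
    [0,1] "plan" : (S/(S\NP))/NP
    [1,2] "clearly" : NP
  [2,4] S\NP   >
    [2,3] "bone" : (S\NP)/(S/N)
    [3,4] "quickly" : S/N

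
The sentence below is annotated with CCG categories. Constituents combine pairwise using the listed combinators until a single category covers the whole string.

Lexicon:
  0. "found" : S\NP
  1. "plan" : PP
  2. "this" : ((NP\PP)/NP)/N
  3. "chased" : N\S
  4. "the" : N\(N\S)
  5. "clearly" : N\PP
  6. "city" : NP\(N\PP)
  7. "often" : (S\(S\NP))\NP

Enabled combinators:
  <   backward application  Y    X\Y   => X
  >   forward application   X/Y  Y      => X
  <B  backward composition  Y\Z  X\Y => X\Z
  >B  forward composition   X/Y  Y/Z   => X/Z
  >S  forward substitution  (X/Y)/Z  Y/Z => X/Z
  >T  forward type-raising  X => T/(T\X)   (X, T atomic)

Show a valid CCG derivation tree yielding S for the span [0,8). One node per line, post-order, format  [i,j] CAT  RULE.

[0,8] S   <
  [0,1] "found" : S\NP
  [1,8] S\(S\NP)   <
    [1,7] NP   <
      [1,2] "plan" : PP
      [2,7] NP\PP   >
        [2,5] (NP\PP)/NP   >
          [2,3] "this" : ((NP\PP)/NP)/N
          [3,5] N   <
            [3,4] "chased" : N\S
            [4,5] "the" : N\(N\S)
        [5,7] NP   <
          [5,6] "clearly" : N\PP
          [6,7] "city" : NP\(N\PP)
    [7,8] "often" : (S\(S\NP))\NP

[0,1] S\NP  lex  "found"
[1,2] PP  lex  "plan"
[2,3] ((NP\PP)/NP)/N  lex  "this"
[3,4] N\S  lex  "chased"
[4,5] N\(N\S)  lex  "the"
[3,5] N  <  k=4
[2,5] (NP\PP)/NP  >  k=3
[5,6] N\PP  lex  "clearly"
[6,7] NP\(N\PP)  lex  "city"
[5,7] NP  <  k=6
[2,7] NP\PP  >  k=5
[1,7] NP  <  k=2
[7,8] (S\(S\NP))\NP  lex  "often"
[1,8] S\(S\NP)  <  k=7
[0,8] S  <  k=1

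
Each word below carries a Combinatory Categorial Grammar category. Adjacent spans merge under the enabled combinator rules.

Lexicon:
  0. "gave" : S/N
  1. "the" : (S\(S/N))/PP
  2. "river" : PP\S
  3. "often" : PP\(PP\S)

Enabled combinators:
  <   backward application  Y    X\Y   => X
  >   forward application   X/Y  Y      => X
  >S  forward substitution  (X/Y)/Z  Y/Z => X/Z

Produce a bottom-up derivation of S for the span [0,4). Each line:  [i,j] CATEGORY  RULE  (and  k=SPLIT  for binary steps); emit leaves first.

[0,4] S   <
  [0,1] "gave" : S/N
  [1,4] S\(S/N)   >
    [1,2] "the" : (S\(S/N))/PP
    [2,4] PP   <
      [2,3] "river" : PP\S
      [3,4] "often" : PP\(PP\S)

[0,1] S/N  lex  "gave"
[1,2] (S\(S/N))/PP  lex  "the"
[2,3] PP\S  lex  "river"
[3,4] PP\(PP\S)  lex  "often"
[2,4] PP  <  k=3
[1,4] S\(S/N)  >  k=2
[0,4] S  <  k=1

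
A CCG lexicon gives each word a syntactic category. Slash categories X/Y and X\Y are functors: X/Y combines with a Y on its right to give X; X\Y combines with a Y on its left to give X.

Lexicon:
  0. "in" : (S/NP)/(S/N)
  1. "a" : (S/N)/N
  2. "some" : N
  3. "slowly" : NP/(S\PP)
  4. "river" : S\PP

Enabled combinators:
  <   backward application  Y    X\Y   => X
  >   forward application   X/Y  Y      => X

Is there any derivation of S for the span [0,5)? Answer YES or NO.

YES

[0,5] S   >
  [0,3] S/NP   >
    [0,1] "in" : (S/NP)/(S/N)
    [1,3] S/N   >
      [1,2] "a" : (S/N)/N
      [2,3] "some" : N
  [3,5] NP   >
    [3,4] "slowly" : NP/(S\PP)
    [4,5] "river" : S\PP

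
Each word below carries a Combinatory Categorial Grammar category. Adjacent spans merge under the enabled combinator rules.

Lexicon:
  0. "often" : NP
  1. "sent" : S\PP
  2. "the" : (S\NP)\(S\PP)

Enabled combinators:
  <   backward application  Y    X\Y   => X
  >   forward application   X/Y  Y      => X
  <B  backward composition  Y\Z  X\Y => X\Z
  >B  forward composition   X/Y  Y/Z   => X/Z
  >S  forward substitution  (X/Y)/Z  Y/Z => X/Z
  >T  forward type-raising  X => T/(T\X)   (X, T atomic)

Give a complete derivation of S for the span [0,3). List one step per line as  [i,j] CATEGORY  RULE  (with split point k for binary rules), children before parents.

[0,1] NP  lex  "often"
[1,2] S\PP  lex  "sent"
[2,3] (S\NP)\(S\PP)  lex  "the"
[1,3] S\NP  <  k=2
[0,3] S  <  k=1

[0,3] S   <
  [0,1] "often" : NP
  [1,3] S\NP   <
    [1,2] "sent" : S\PP
    [2,3] "the" : (S\NP)\(S\PP)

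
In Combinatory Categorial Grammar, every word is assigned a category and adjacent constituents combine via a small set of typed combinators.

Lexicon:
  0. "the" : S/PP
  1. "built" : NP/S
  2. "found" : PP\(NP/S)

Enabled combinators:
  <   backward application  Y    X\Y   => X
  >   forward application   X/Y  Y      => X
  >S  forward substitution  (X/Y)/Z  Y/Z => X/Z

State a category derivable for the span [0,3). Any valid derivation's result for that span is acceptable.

S

[0,3] S   >
  [0,1] "the" : S/PP
  [1,3] PP   <
    [1,2] "built" : NP/S
    [2,3] "found" : PP\(NP/S)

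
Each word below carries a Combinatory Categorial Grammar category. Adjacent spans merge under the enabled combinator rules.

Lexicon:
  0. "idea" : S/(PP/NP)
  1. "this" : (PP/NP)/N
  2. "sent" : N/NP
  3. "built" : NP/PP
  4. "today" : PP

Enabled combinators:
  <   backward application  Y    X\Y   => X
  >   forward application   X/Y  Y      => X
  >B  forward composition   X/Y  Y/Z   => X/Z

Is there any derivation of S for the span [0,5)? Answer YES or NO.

[0,5] S   >
  [0,2] S/N   >B
    [0,1] "idea" : S/(PP/NP)
    [1,2] "this" : (PP/NP)/N
  [2,5] N   >
    [2,3] "sent" : N/NP
    [3,5] NP   >
      [3,4] "built" : NP/PP
      [4,5] "today" : PP

YES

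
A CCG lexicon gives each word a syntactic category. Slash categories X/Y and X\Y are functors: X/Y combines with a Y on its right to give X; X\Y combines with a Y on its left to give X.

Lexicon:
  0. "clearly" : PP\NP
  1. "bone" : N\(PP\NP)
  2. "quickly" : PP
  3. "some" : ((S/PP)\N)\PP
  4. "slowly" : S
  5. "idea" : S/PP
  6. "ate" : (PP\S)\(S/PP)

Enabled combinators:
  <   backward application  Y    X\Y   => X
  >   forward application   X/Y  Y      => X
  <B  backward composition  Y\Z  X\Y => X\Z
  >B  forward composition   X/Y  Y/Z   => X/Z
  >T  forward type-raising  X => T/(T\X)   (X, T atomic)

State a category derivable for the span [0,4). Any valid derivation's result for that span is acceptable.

S/PP

[0,7] S   >
  [0,4] S/PP   <
    [0,2] N   <
      [0,1] "clearly" : PP\NP
      [1,2] "bone" : N\(PP\NP)
    [2,4] (S/PP)\N   <
      [2,3] "quickly" : PP
      [3,4] "some" : ((S/PP)\N)\PP
  [4,7] PP   <
    [4,5] "slowly" : S
    [5,7] PP\S   <
      [5,6] "idea" : S/PP
      [6,7] "ate" : (PP\S)\(S/PP)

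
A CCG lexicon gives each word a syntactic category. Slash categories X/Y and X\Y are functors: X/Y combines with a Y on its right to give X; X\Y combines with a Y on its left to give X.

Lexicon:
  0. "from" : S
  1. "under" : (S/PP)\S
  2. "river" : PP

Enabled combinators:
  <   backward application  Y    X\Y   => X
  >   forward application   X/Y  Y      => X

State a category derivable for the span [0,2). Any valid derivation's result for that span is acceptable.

[0,3] S   >
  [0,2] S/PP   <
    [0,1] "from" : S
    [1,2] "under" : (S/PP)\S
  [2,3] "river" : PP

S/PP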